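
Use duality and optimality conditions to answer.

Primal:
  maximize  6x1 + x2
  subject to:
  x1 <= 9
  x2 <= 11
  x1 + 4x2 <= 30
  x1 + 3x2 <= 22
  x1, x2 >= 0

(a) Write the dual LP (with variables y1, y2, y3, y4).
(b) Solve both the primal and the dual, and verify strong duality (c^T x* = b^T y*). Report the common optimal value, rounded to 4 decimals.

The standard primal-dual pair for 'max c^T x s.t. A x <= b, x >= 0' is:
  Dual:  min b^T y  s.t.  A^T y >= c,  y >= 0.

So the dual LP is:
  minimize  9y1 + 11y2 + 30y3 + 22y4
  subject to:
    y1 + y3 + y4 >= 6
    y2 + 4y3 + 3y4 >= 1
    y1, y2, y3, y4 >= 0

Solving the primal: x* = (9, 4.3333).
  primal value c^T x* = 58.3333.
Solving the dual: y* = (5.6667, 0, 0, 0.3333).
  dual value b^T y* = 58.3333.
Strong duality: c^T x* = b^T y*. Confirmed.

58.3333


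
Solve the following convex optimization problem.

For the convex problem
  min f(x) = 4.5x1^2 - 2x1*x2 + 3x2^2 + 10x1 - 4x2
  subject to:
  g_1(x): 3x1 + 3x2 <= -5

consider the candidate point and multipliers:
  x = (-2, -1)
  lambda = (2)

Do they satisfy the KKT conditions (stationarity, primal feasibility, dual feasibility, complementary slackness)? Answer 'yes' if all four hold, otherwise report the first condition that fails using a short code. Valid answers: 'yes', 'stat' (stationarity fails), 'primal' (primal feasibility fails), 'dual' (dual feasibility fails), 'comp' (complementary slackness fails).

Gradient of f: grad f(x) = Q x + c = (-6, -6)
Constraint values g_i(x) = a_i^T x - b_i:
  g_1((-2, -1)) = -4
Stationarity residual: grad f(x) + sum_i lambda_i a_i = (0, 0)
  -> stationarity OK
Primal feasibility (all g_i <= 0): OK
Dual feasibility (all lambda_i >= 0): OK
Complementary slackness (lambda_i * g_i(x) = 0 for all i): FAILS

Verdict: the first failing condition is complementary_slackness -> comp.

comp


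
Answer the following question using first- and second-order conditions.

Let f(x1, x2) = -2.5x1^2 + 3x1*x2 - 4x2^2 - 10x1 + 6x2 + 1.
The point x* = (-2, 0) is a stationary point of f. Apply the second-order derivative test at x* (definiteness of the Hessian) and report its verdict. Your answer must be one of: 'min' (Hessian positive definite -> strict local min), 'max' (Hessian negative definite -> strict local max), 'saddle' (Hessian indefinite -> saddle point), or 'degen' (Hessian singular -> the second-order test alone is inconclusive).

Compute the Hessian H = grad^2 f:
  H = [[-5, 3], [3, -8]]
Verify stationarity: grad f(x*) = H x* + g = (0, 0).
Eigenvalues of H: -9.8541, -3.1459.
Both eigenvalues < 0, so H is negative definite -> x* is a strict local max.

max


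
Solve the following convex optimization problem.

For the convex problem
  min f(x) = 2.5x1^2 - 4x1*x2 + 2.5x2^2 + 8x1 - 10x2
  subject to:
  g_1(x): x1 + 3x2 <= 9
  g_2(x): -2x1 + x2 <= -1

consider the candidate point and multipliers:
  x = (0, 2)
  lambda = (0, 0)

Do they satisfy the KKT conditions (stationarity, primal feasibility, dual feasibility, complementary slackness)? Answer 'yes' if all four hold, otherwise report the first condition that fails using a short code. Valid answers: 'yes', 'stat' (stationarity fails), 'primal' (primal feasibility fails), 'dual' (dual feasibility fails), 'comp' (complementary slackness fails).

Gradient of f: grad f(x) = Q x + c = (0, 0)
Constraint values g_i(x) = a_i^T x - b_i:
  g_1((0, 2)) = -3
  g_2((0, 2)) = 3
Stationarity residual: grad f(x) + sum_i lambda_i a_i = (0, 0)
  -> stationarity OK
Primal feasibility (all g_i <= 0): FAILS
Dual feasibility (all lambda_i >= 0): OK
Complementary slackness (lambda_i * g_i(x) = 0 for all i): OK

Verdict: the first failing condition is primal_feasibility -> primal.

primal


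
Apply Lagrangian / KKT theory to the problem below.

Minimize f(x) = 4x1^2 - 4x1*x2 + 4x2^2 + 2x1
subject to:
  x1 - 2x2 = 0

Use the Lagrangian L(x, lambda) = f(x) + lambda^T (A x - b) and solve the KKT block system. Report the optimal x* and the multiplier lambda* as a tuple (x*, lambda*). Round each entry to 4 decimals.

Form the Lagrangian:
  L(x, lambda) = (1/2) x^T Q x + c^T x + lambda^T (A x - b)
Stationarity (grad_x L = 0): Q x + c + A^T lambda = 0.
Primal feasibility: A x = b.

This gives the KKT block system:
  [ Q   A^T ] [ x     ]   [-c ]
  [ A    0  ] [ lambda ] = [ b ]

Solving the linear system:
  x*      = (-0.3333, -0.1667)
  lambda* = (0)
  f(x*)   = -0.3333

x* = (-0.3333, -0.1667), lambda* = (0)


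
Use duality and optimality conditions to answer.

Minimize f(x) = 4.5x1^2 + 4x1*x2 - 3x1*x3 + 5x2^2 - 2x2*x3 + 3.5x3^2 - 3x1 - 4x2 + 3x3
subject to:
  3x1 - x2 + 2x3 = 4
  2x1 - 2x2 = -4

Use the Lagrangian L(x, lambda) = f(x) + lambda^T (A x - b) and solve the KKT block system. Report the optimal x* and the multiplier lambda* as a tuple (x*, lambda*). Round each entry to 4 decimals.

Form the Lagrangian:
  L(x, lambda) = (1/2) x^T Q x + c^T x + lambda^T (A x - b)
Stationarity (grad_x L = 0): Q x + c + A^T lambda = 0.
Primal feasibility: A x = b.

This gives the KKT block system:
  [ Q   A^T ] [ x     ]   [-c ]
  [ A    0  ] [ lambda ] = [ b ]

Solving the linear system:
  x*      = (0.3182, 2.3182, 2.6818)
  lambda* = (-8.0909, 11.5909)
  f(x*)   = 38.2727

x* = (0.3182, 2.3182, 2.6818), lambda* = (-8.0909, 11.5909)


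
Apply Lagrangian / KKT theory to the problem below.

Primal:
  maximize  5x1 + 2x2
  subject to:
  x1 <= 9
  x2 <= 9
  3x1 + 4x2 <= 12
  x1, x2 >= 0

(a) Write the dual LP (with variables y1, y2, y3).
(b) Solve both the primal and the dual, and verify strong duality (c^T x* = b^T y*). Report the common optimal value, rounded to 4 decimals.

The standard primal-dual pair for 'max c^T x s.t. A x <= b, x >= 0' is:
  Dual:  min b^T y  s.t.  A^T y >= c,  y >= 0.

So the dual LP is:
  minimize  9y1 + 9y2 + 12y3
  subject to:
    y1 + 3y3 >= 5
    y2 + 4y3 >= 2
    y1, y2, y3 >= 0

Solving the primal: x* = (4, 0).
  primal value c^T x* = 20.
Solving the dual: y* = (0, 0, 1.6667).
  dual value b^T y* = 20.
Strong duality: c^T x* = b^T y*. Confirmed.

20


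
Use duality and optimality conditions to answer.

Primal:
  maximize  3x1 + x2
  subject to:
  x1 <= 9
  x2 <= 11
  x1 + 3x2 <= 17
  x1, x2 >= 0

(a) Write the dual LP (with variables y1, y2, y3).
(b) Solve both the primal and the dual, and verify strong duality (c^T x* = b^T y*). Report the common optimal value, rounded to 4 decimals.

The standard primal-dual pair for 'max c^T x s.t. A x <= b, x >= 0' is:
  Dual:  min b^T y  s.t.  A^T y >= c,  y >= 0.

So the dual LP is:
  minimize  9y1 + 11y2 + 17y3
  subject to:
    y1 + y3 >= 3
    y2 + 3y3 >= 1
    y1, y2, y3 >= 0

Solving the primal: x* = (9, 2.6667).
  primal value c^T x* = 29.6667.
Solving the dual: y* = (2.6667, 0, 0.3333).
  dual value b^T y* = 29.6667.
Strong duality: c^T x* = b^T y*. Confirmed.

29.6667


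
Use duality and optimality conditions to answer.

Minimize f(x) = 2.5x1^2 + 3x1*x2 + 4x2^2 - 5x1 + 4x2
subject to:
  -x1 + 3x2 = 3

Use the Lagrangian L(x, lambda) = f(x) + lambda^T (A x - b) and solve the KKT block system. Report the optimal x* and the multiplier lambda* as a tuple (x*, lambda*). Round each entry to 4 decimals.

Form the Lagrangian:
  L(x, lambda) = (1/2) x^T Q x + c^T x + lambda^T (A x - b)
Stationarity (grad_x L = 0): Q x + c + A^T lambda = 0.
Primal feasibility: A x = b.

This gives the KKT block system:
  [ Q   A^T ] [ x     ]   [-c ]
  [ A    0  ] [ lambda ] = [ b ]

Solving the linear system:
  x*      = (-0.2535, 0.9155)
  lambda* = (-3.5211)
  f(x*)   = 7.7465

x* = (-0.2535, 0.9155), lambda* = (-3.5211)


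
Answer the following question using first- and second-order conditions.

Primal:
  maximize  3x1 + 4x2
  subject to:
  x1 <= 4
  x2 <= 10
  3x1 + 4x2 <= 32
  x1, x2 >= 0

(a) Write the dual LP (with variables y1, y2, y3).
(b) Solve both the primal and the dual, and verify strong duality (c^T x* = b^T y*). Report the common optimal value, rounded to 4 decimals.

The standard primal-dual pair for 'max c^T x s.t. A x <= b, x >= 0' is:
  Dual:  min b^T y  s.t.  A^T y >= c,  y >= 0.

So the dual LP is:
  minimize  4y1 + 10y2 + 32y3
  subject to:
    y1 + 3y3 >= 3
    y2 + 4y3 >= 4
    y1, y2, y3 >= 0

Solving the primal: x* = (0, 8).
  primal value c^T x* = 32.
Solving the dual: y* = (0, 0, 1).
  dual value b^T y* = 32.
Strong duality: c^T x* = b^T y*. Confirmed.

32


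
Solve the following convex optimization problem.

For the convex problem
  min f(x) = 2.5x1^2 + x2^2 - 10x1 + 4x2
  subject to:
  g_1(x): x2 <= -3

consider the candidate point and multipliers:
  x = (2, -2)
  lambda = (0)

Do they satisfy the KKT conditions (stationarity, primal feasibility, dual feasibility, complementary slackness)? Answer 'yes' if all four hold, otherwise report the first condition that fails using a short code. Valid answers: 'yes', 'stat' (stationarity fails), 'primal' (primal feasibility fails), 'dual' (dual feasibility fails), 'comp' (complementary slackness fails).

Gradient of f: grad f(x) = Q x + c = (0, 0)
Constraint values g_i(x) = a_i^T x - b_i:
  g_1((2, -2)) = 1
Stationarity residual: grad f(x) + sum_i lambda_i a_i = (0, 0)
  -> stationarity OK
Primal feasibility (all g_i <= 0): FAILS
Dual feasibility (all lambda_i >= 0): OK
Complementary slackness (lambda_i * g_i(x) = 0 for all i): OK

Verdict: the first failing condition is primal_feasibility -> primal.

primal


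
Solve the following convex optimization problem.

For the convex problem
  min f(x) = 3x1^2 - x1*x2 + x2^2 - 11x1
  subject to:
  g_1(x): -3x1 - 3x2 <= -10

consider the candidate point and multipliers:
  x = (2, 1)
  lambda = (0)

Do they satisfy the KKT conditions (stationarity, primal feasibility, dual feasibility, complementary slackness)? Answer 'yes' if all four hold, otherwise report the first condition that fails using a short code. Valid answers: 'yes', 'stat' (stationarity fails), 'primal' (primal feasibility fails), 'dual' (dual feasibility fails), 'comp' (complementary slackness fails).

Gradient of f: grad f(x) = Q x + c = (0, 0)
Constraint values g_i(x) = a_i^T x - b_i:
  g_1((2, 1)) = 1
Stationarity residual: grad f(x) + sum_i lambda_i a_i = (0, 0)
  -> stationarity OK
Primal feasibility (all g_i <= 0): FAILS
Dual feasibility (all lambda_i >= 0): OK
Complementary slackness (lambda_i * g_i(x) = 0 for all i): OK

Verdict: the first failing condition is primal_feasibility -> primal.

primal


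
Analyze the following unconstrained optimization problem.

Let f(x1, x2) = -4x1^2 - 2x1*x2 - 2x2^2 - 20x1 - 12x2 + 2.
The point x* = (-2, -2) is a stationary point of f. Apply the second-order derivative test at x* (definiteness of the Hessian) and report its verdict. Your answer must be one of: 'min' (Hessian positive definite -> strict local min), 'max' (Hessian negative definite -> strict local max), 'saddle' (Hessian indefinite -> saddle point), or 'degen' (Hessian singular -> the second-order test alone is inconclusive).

Compute the Hessian H = grad^2 f:
  H = [[-8, -2], [-2, -4]]
Verify stationarity: grad f(x*) = H x* + g = (0, 0).
Eigenvalues of H: -8.8284, -3.1716.
Both eigenvalues < 0, so H is negative definite -> x* is a strict local max.

max


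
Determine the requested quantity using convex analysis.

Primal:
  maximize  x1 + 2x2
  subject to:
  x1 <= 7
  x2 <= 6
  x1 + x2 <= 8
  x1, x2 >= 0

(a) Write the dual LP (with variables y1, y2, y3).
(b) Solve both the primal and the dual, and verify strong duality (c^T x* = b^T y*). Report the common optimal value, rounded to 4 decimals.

The standard primal-dual pair for 'max c^T x s.t. A x <= b, x >= 0' is:
  Dual:  min b^T y  s.t.  A^T y >= c,  y >= 0.

So the dual LP is:
  minimize  7y1 + 6y2 + 8y3
  subject to:
    y1 + y3 >= 1
    y2 + y3 >= 2
    y1, y2, y3 >= 0

Solving the primal: x* = (2, 6).
  primal value c^T x* = 14.
Solving the dual: y* = (0, 1, 1).
  dual value b^T y* = 14.
Strong duality: c^T x* = b^T y*. Confirmed.

14


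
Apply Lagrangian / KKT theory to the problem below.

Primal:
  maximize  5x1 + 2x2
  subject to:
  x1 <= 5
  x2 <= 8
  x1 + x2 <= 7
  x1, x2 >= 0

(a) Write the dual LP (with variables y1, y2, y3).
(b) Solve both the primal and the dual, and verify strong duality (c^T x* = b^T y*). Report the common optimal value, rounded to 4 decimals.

The standard primal-dual pair for 'max c^T x s.t. A x <= b, x >= 0' is:
  Dual:  min b^T y  s.t.  A^T y >= c,  y >= 0.

So the dual LP is:
  minimize  5y1 + 8y2 + 7y3
  subject to:
    y1 + y3 >= 5
    y2 + y3 >= 2
    y1, y2, y3 >= 0

Solving the primal: x* = (5, 2).
  primal value c^T x* = 29.
Solving the dual: y* = (3, 0, 2).
  dual value b^T y* = 29.
Strong duality: c^T x* = b^T y*. Confirmed.

29


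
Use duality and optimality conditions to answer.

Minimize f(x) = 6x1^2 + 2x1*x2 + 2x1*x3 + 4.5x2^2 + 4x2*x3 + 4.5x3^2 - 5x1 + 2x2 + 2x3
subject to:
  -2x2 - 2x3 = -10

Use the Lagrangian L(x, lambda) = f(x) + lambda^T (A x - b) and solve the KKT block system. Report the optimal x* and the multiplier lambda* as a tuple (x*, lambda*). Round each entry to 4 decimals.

Form the Lagrangian:
  L(x, lambda) = (1/2) x^T Q x + c^T x + lambda^T (A x - b)
Stationarity (grad_x L = 0): Q x + c + A^T lambda = 0.
Primal feasibility: A x = b.

This gives the KKT block system:
  [ Q   A^T ] [ x     ]   [-c ]
  [ A    0  ] [ lambda ] = [ b ]

Solving the linear system:
  x*      = (-0.4167, 2.5, 2.5)
  lambda* = (16.8333)
  f(x*)   = 90.2083

x* = (-0.4167, 2.5, 2.5), lambda* = (16.8333)


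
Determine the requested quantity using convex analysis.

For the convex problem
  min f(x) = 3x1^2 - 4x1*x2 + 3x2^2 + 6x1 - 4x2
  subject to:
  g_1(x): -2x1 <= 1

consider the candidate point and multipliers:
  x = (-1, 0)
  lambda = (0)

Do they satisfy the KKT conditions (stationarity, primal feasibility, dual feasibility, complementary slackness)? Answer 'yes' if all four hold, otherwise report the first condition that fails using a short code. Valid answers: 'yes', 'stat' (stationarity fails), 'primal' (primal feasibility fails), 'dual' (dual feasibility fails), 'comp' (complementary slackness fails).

Gradient of f: grad f(x) = Q x + c = (0, 0)
Constraint values g_i(x) = a_i^T x - b_i:
  g_1((-1, 0)) = 1
Stationarity residual: grad f(x) + sum_i lambda_i a_i = (0, 0)
  -> stationarity OK
Primal feasibility (all g_i <= 0): FAILS
Dual feasibility (all lambda_i >= 0): OK
Complementary slackness (lambda_i * g_i(x) = 0 for all i): OK

Verdict: the first failing condition is primal_feasibility -> primal.

primal


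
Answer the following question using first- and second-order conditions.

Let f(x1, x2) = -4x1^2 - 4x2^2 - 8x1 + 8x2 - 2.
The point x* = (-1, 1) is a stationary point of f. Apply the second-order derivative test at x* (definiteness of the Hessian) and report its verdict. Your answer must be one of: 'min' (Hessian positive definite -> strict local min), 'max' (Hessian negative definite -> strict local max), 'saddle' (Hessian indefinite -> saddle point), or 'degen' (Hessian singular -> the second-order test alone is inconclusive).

Compute the Hessian H = grad^2 f:
  H = [[-8, 0], [0, -8]]
Verify stationarity: grad f(x*) = H x* + g = (0, 0).
Eigenvalues of H: -8, -8.
Both eigenvalues < 0, so H is negative definite -> x* is a strict local max.

max


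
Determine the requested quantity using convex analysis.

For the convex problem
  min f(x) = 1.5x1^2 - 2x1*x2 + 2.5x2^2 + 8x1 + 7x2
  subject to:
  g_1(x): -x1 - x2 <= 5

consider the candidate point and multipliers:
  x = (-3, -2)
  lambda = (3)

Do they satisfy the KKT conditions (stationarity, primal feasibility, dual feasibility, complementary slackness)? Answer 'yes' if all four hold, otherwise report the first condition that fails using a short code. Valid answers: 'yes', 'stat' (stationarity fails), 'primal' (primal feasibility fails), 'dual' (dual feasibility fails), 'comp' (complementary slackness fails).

Gradient of f: grad f(x) = Q x + c = (3, 3)
Constraint values g_i(x) = a_i^T x - b_i:
  g_1((-3, -2)) = 0
Stationarity residual: grad f(x) + sum_i lambda_i a_i = (0, 0)
  -> stationarity OK
Primal feasibility (all g_i <= 0): OK
Dual feasibility (all lambda_i >= 0): OK
Complementary slackness (lambda_i * g_i(x) = 0 for all i): OK

Verdict: yes, KKT holds.

yes


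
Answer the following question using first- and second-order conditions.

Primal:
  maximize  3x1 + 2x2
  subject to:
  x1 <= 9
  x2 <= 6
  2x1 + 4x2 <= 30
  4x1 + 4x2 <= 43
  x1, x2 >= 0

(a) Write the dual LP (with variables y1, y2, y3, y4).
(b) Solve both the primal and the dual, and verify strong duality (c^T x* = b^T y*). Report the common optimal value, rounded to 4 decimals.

The standard primal-dual pair for 'max c^T x s.t. A x <= b, x >= 0' is:
  Dual:  min b^T y  s.t.  A^T y >= c,  y >= 0.

So the dual LP is:
  minimize  9y1 + 6y2 + 30y3 + 43y4
  subject to:
    y1 + 2y3 + 4y4 >= 3
    y2 + 4y3 + 4y4 >= 2
    y1, y2, y3, y4 >= 0

Solving the primal: x* = (9, 1.75).
  primal value c^T x* = 30.5.
Solving the dual: y* = (1, 0, 0, 0.5).
  dual value b^T y* = 30.5.
Strong duality: c^T x* = b^T y*. Confirmed.

30.5


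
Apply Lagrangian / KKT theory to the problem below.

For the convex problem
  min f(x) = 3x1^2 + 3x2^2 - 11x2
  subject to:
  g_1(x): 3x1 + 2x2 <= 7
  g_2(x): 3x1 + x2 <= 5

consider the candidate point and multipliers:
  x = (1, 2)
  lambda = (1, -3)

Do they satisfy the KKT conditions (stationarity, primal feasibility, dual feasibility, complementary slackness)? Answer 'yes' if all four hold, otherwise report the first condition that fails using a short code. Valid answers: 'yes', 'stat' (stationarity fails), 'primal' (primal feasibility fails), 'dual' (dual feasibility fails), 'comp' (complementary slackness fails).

Gradient of f: grad f(x) = Q x + c = (6, 1)
Constraint values g_i(x) = a_i^T x - b_i:
  g_1((1, 2)) = 0
  g_2((1, 2)) = 0
Stationarity residual: grad f(x) + sum_i lambda_i a_i = (0, 0)
  -> stationarity OK
Primal feasibility (all g_i <= 0): OK
Dual feasibility (all lambda_i >= 0): FAILS
Complementary slackness (lambda_i * g_i(x) = 0 for all i): OK

Verdict: the first failing condition is dual_feasibility -> dual.

dual


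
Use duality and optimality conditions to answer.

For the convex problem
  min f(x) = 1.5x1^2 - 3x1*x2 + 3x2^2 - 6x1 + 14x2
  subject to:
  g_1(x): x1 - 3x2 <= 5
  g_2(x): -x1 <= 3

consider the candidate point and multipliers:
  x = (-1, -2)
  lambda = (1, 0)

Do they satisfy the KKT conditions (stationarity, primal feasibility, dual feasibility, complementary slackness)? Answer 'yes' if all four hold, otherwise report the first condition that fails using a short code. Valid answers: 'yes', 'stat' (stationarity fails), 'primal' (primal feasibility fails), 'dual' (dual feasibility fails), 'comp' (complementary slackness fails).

Gradient of f: grad f(x) = Q x + c = (-3, 5)
Constraint values g_i(x) = a_i^T x - b_i:
  g_1((-1, -2)) = 0
  g_2((-1, -2)) = -2
Stationarity residual: grad f(x) + sum_i lambda_i a_i = (-2, 2)
  -> stationarity FAILS
Primal feasibility (all g_i <= 0): OK
Dual feasibility (all lambda_i >= 0): OK
Complementary slackness (lambda_i * g_i(x) = 0 for all i): OK

Verdict: the first failing condition is stationarity -> stat.

stat


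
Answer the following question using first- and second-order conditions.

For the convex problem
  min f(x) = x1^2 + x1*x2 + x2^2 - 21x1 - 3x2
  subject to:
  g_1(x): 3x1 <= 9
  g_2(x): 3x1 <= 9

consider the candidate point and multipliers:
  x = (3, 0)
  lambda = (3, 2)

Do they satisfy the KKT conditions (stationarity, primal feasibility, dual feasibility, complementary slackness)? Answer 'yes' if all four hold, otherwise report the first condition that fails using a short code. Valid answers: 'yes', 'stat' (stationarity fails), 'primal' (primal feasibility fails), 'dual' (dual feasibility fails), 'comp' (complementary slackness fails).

Gradient of f: grad f(x) = Q x + c = (-15, 0)
Constraint values g_i(x) = a_i^T x - b_i:
  g_1((3, 0)) = 0
  g_2((3, 0)) = 0
Stationarity residual: grad f(x) + sum_i lambda_i a_i = (0, 0)
  -> stationarity OK
Primal feasibility (all g_i <= 0): OK
Dual feasibility (all lambda_i >= 0): OK
Complementary slackness (lambda_i * g_i(x) = 0 for all i): OK

Verdict: yes, KKT holds.

yes


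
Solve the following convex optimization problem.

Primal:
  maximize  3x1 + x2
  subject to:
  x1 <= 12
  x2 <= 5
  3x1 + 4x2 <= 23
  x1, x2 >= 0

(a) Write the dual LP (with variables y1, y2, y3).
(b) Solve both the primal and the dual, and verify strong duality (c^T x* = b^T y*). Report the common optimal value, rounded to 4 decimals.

The standard primal-dual pair for 'max c^T x s.t. A x <= b, x >= 0' is:
  Dual:  min b^T y  s.t.  A^T y >= c,  y >= 0.

So the dual LP is:
  minimize  12y1 + 5y2 + 23y3
  subject to:
    y1 + 3y3 >= 3
    y2 + 4y3 >= 1
    y1, y2, y3 >= 0

Solving the primal: x* = (7.6667, 0).
  primal value c^T x* = 23.
Solving the dual: y* = (0, 0, 1).
  dual value b^T y* = 23.
Strong duality: c^T x* = b^T y*. Confirmed.

23


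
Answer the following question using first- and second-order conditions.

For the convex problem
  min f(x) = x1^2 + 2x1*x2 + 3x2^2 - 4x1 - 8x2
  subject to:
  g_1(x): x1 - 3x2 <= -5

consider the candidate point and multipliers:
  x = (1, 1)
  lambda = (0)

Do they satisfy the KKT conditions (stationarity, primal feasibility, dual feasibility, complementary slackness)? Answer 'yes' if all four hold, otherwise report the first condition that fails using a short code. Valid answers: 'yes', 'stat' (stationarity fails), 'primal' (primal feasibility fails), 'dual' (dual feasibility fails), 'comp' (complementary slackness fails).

Gradient of f: grad f(x) = Q x + c = (0, 0)
Constraint values g_i(x) = a_i^T x - b_i:
  g_1((1, 1)) = 3
Stationarity residual: grad f(x) + sum_i lambda_i a_i = (0, 0)
  -> stationarity OK
Primal feasibility (all g_i <= 0): FAILS
Dual feasibility (all lambda_i >= 0): OK
Complementary slackness (lambda_i * g_i(x) = 0 for all i): OK

Verdict: the first failing condition is primal_feasibility -> primal.

primal


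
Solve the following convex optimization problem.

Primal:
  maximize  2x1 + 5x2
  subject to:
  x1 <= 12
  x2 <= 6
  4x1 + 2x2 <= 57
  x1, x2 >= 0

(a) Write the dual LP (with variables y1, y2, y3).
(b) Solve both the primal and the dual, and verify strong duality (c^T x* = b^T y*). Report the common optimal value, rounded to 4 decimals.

The standard primal-dual pair for 'max c^T x s.t. A x <= b, x >= 0' is:
  Dual:  min b^T y  s.t.  A^T y >= c,  y >= 0.

So the dual LP is:
  minimize  12y1 + 6y2 + 57y3
  subject to:
    y1 + 4y3 >= 2
    y2 + 2y3 >= 5
    y1, y2, y3 >= 0

Solving the primal: x* = (11.25, 6).
  primal value c^T x* = 52.5.
Solving the dual: y* = (0, 4, 0.5).
  dual value b^T y* = 52.5.
Strong duality: c^T x* = b^T y*. Confirmed.

52.5


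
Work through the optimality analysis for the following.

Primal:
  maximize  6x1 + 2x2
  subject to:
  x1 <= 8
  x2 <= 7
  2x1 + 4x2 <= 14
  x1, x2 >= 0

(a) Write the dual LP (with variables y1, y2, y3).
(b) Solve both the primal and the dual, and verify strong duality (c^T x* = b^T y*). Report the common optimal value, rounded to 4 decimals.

The standard primal-dual pair for 'max c^T x s.t. A x <= b, x >= 0' is:
  Dual:  min b^T y  s.t.  A^T y >= c,  y >= 0.

So the dual LP is:
  minimize  8y1 + 7y2 + 14y3
  subject to:
    y1 + 2y3 >= 6
    y2 + 4y3 >= 2
    y1, y2, y3 >= 0

Solving the primal: x* = (7, 0).
  primal value c^T x* = 42.
Solving the dual: y* = (0, 0, 3).
  dual value b^T y* = 42.
Strong duality: c^T x* = b^T y*. Confirmed.

42


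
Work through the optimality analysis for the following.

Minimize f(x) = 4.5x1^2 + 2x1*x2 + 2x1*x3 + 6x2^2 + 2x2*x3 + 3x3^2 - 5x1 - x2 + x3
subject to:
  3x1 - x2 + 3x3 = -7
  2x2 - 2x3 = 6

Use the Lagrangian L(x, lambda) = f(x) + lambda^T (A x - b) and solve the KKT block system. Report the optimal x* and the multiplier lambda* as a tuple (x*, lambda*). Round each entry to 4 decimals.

Form the Lagrangian:
  L(x, lambda) = (1/2) x^T Q x + c^T x + lambda^T (A x - b)
Stationarity (grad_x L = 0): Q x + c + A^T lambda = 0.
Primal feasibility: A x = b.

This gives the KKT block system:
  [ Q   A^T ] [ x     ]   [-c ]
  [ A    0  ] [ lambda ] = [ b ]

Solving the linear system:
  x*      = (0.086, 0.871, -2.129)
  lambda* = (2.2473, -1.5591)
  f(x*)   = 10.828

x* = (0.086, 0.871, -2.129), lambda* = (2.2473, -1.5591)


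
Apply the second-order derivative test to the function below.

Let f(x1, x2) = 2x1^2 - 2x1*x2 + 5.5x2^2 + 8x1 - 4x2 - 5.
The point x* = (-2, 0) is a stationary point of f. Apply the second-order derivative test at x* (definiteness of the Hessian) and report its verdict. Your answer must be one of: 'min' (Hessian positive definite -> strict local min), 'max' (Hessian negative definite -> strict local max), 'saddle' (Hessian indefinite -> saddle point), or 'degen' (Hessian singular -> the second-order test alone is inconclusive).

Compute the Hessian H = grad^2 f:
  H = [[4, -2], [-2, 11]]
Verify stationarity: grad f(x*) = H x* + g = (0, 0).
Eigenvalues of H: 3.4689, 11.5311.
Both eigenvalues > 0, so H is positive definite -> x* is a strict local min.

min


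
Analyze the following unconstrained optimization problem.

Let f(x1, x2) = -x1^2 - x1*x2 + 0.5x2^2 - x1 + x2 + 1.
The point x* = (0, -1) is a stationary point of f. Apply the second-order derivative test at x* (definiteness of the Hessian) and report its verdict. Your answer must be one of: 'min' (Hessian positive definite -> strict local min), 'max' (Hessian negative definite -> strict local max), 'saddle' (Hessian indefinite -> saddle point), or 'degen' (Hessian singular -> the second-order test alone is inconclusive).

Compute the Hessian H = grad^2 f:
  H = [[-2, -1], [-1, 1]]
Verify stationarity: grad f(x*) = H x* + g = (0, 0).
Eigenvalues of H: -2.3028, 1.3028.
Eigenvalues have mixed signs, so H is indefinite -> x* is a saddle point.

saddle


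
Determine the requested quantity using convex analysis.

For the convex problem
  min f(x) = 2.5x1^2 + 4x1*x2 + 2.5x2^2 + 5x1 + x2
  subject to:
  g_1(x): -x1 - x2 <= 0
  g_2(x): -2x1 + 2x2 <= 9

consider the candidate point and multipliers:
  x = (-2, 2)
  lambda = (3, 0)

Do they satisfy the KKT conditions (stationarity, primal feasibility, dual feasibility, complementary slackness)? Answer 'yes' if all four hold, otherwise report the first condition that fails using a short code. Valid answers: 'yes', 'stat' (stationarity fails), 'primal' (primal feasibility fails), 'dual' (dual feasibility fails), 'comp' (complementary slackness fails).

Gradient of f: grad f(x) = Q x + c = (3, 3)
Constraint values g_i(x) = a_i^T x - b_i:
  g_1((-2, 2)) = 0
  g_2((-2, 2)) = -1
Stationarity residual: grad f(x) + sum_i lambda_i a_i = (0, 0)
  -> stationarity OK
Primal feasibility (all g_i <= 0): OK
Dual feasibility (all lambda_i >= 0): OK
Complementary slackness (lambda_i * g_i(x) = 0 for all i): OK

Verdict: yes, KKT holds.

yes


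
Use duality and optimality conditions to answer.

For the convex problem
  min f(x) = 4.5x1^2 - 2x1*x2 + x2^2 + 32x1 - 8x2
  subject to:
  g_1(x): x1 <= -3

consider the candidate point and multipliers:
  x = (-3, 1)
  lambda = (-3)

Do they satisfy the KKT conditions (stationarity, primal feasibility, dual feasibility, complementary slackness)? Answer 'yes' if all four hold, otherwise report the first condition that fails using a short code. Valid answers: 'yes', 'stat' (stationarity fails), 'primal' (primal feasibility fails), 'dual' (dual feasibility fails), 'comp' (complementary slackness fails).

Gradient of f: grad f(x) = Q x + c = (3, 0)
Constraint values g_i(x) = a_i^T x - b_i:
  g_1((-3, 1)) = 0
Stationarity residual: grad f(x) + sum_i lambda_i a_i = (0, 0)
  -> stationarity OK
Primal feasibility (all g_i <= 0): OK
Dual feasibility (all lambda_i >= 0): FAILS
Complementary slackness (lambda_i * g_i(x) = 0 for all i): OK

Verdict: the first failing condition is dual_feasibility -> dual.

dual


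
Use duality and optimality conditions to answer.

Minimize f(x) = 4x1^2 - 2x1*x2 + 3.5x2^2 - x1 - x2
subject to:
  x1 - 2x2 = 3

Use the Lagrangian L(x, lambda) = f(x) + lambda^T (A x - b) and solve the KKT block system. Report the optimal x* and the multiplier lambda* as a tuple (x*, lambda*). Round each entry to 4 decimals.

Form the Lagrangian:
  L(x, lambda) = (1/2) x^T Q x + c^T x + lambda^T (A x - b)
Stationarity (grad_x L = 0): Q x + c + A^T lambda = 0.
Primal feasibility: A x = b.

This gives the KKT block system:
  [ Q   A^T ] [ x     ]   [-c ]
  [ A    0  ] [ lambda ] = [ b ]

Solving the linear system:
  x*      = (0.4839, -1.2581)
  lambda* = (-5.3871)
  f(x*)   = 8.4677

x* = (0.4839, -1.2581), lambda* = (-5.3871)


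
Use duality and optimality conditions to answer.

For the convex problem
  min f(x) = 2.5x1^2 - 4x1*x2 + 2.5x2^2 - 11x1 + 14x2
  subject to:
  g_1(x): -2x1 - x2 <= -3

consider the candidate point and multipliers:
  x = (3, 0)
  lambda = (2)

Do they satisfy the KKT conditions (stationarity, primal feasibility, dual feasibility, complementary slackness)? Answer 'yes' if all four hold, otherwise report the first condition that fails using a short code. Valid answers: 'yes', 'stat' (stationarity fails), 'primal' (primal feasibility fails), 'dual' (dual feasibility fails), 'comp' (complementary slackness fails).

Gradient of f: grad f(x) = Q x + c = (4, 2)
Constraint values g_i(x) = a_i^T x - b_i:
  g_1((3, 0)) = -3
Stationarity residual: grad f(x) + sum_i lambda_i a_i = (0, 0)
  -> stationarity OK
Primal feasibility (all g_i <= 0): OK
Dual feasibility (all lambda_i >= 0): OK
Complementary slackness (lambda_i * g_i(x) = 0 for all i): FAILS

Verdict: the first failing condition is complementary_slackness -> comp.

comp


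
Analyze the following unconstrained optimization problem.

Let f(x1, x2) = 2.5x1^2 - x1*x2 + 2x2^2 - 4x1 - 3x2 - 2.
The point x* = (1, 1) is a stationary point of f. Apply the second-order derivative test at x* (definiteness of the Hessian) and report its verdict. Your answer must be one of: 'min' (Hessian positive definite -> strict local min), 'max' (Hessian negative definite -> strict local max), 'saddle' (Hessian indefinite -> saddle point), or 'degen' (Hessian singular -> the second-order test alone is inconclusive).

Compute the Hessian H = grad^2 f:
  H = [[5, -1], [-1, 4]]
Verify stationarity: grad f(x*) = H x* + g = (0, 0).
Eigenvalues of H: 3.382, 5.618.
Both eigenvalues > 0, so H is positive definite -> x* is a strict local min.

min


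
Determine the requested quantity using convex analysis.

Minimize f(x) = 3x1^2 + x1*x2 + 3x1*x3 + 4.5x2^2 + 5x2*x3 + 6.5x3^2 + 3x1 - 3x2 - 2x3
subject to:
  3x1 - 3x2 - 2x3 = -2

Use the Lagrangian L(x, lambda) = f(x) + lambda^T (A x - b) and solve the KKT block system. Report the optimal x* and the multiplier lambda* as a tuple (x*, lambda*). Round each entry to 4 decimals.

Form the Lagrangian:
  L(x, lambda) = (1/2) x^T Q x + c^T x + lambda^T (A x - b)
Stationarity (grad_x L = 0): Q x + c + A^T lambda = 0.
Primal feasibility: A x = b.

This gives the KKT block system:
  [ Q   A^T ] [ x     ]   [-c ]
  [ A    0  ] [ lambda ] = [ b ]

Solving the linear system:
  x*      = (-0.4013, 0.1879, 0.1163)
  lambda* = (-0.3764)
  f(x*)   = -1.3764

x* = (-0.4013, 0.1879, 0.1163), lambda* = (-0.3764)


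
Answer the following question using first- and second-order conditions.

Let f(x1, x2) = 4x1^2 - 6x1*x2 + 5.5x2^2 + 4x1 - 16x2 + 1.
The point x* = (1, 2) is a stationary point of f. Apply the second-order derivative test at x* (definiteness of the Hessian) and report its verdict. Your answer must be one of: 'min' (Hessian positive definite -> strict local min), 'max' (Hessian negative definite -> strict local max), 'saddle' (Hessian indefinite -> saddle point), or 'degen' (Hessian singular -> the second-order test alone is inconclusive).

Compute the Hessian H = grad^2 f:
  H = [[8, -6], [-6, 11]]
Verify stationarity: grad f(x*) = H x* + g = (0, 0).
Eigenvalues of H: 3.3153, 15.6847.
Both eigenvalues > 0, so H is positive definite -> x* is a strict local min.

min


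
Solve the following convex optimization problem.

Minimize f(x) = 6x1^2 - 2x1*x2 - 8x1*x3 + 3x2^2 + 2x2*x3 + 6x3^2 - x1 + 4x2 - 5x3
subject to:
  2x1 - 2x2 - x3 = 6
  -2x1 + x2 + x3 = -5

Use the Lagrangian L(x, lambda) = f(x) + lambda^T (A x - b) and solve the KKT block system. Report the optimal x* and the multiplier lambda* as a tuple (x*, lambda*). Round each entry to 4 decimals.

Form the Lagrangian:
  L(x, lambda) = (1/2) x^T Q x + c^T x + lambda^T (A x - b)
Stationarity (grad_x L = 0): Q x + c + A^T lambda = 0.
Primal feasibility: A x = b.

This gives the KKT block system:
  [ Q   A^T ] [ x     ]   [-c ]
  [ A    0  ] [ lambda ] = [ b ]

Solving the linear system:
  x*      = (2.75, -1, 1.5)
  lambda* = (6.5, 17.5)
  f(x*)   = 17.125

x* = (2.75, -1, 1.5), lambda* = (6.5, 17.5)


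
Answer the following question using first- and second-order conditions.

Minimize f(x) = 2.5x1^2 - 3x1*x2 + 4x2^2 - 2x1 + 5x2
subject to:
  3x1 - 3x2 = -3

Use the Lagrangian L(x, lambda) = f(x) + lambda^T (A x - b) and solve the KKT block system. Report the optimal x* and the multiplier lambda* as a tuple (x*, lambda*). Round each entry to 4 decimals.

Form the Lagrangian:
  L(x, lambda) = (1/2) x^T Q x + c^T x + lambda^T (A x - b)
Stationarity (grad_x L = 0): Q x + c + A^T lambda = 0.
Primal feasibility: A x = b.

This gives the KKT block system:
  [ Q   A^T ] [ x     ]   [-c ]
  [ A    0  ] [ lambda ] = [ b ]

Solving the linear system:
  x*      = (-1.1429, -0.1429)
  lambda* = (2.4286)
  f(x*)   = 4.4286

x* = (-1.1429, -0.1429), lambda* = (2.4286)


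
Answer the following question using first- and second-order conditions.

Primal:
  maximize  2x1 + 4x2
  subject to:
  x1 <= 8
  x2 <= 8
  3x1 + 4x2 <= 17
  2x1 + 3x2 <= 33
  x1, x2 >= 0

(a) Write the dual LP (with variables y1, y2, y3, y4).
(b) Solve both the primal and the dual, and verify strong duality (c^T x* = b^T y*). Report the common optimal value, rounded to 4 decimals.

The standard primal-dual pair for 'max c^T x s.t. A x <= b, x >= 0' is:
  Dual:  min b^T y  s.t.  A^T y >= c,  y >= 0.

So the dual LP is:
  minimize  8y1 + 8y2 + 17y3 + 33y4
  subject to:
    y1 + 3y3 + 2y4 >= 2
    y2 + 4y3 + 3y4 >= 4
    y1, y2, y3, y4 >= 0

Solving the primal: x* = (0, 4.25).
  primal value c^T x* = 17.
Solving the dual: y* = (0, 0, 1, 0).
  dual value b^T y* = 17.
Strong duality: c^T x* = b^T y*. Confirmed.

17


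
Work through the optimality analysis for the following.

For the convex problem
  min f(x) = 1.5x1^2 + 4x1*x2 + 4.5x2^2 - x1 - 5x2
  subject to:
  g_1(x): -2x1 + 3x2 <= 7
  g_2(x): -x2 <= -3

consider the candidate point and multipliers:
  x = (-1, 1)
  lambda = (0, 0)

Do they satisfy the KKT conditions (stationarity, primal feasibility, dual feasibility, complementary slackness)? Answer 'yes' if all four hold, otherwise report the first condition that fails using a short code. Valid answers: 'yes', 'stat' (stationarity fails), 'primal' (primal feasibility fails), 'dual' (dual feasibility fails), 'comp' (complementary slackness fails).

Gradient of f: grad f(x) = Q x + c = (0, 0)
Constraint values g_i(x) = a_i^T x - b_i:
  g_1((-1, 1)) = -2
  g_2((-1, 1)) = 2
Stationarity residual: grad f(x) + sum_i lambda_i a_i = (0, 0)
  -> stationarity OK
Primal feasibility (all g_i <= 0): FAILS
Dual feasibility (all lambda_i >= 0): OK
Complementary slackness (lambda_i * g_i(x) = 0 for all i): OK

Verdict: the first failing condition is primal_feasibility -> primal.

primal


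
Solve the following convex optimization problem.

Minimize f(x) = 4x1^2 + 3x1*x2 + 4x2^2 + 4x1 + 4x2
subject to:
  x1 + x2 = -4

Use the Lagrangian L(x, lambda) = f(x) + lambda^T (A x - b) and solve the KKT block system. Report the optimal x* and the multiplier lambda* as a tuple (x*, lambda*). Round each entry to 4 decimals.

Form the Lagrangian:
  L(x, lambda) = (1/2) x^T Q x + c^T x + lambda^T (A x - b)
Stationarity (grad_x L = 0): Q x + c + A^T lambda = 0.
Primal feasibility: A x = b.

This gives the KKT block system:
  [ Q   A^T ] [ x     ]   [-c ]
  [ A    0  ] [ lambda ] = [ b ]

Solving the linear system:
  x*      = (-2, -2)
  lambda* = (18)
  f(x*)   = 28

x* = (-2, -2), lambda* = (18)


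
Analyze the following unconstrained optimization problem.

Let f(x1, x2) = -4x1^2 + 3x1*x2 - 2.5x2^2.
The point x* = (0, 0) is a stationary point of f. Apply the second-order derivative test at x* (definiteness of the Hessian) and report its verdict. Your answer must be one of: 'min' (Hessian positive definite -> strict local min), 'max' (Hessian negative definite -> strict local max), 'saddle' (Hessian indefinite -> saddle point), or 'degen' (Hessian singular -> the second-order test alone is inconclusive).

Compute the Hessian H = grad^2 f:
  H = [[-8, 3], [3, -5]]
Verify stationarity: grad f(x*) = H x* + g = (0, 0).
Eigenvalues of H: -9.8541, -3.1459.
Both eigenvalues < 0, so H is negative definite -> x* is a strict local max.

max


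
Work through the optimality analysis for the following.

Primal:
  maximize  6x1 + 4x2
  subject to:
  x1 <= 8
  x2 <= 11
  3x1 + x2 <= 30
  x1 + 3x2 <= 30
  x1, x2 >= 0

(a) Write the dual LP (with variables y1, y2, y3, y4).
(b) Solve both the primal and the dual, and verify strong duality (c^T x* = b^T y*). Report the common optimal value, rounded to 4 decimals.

The standard primal-dual pair for 'max c^T x s.t. A x <= b, x >= 0' is:
  Dual:  min b^T y  s.t.  A^T y >= c,  y >= 0.

So the dual LP is:
  minimize  8y1 + 11y2 + 30y3 + 30y4
  subject to:
    y1 + 3y3 + y4 >= 6
    y2 + y3 + 3y4 >= 4
    y1, y2, y3, y4 >= 0

Solving the primal: x* = (7.5, 7.5).
  primal value c^T x* = 75.
Solving the dual: y* = (0, 0, 1.75, 0.75).
  dual value b^T y* = 75.
Strong duality: c^T x* = b^T y*. Confirmed.

75


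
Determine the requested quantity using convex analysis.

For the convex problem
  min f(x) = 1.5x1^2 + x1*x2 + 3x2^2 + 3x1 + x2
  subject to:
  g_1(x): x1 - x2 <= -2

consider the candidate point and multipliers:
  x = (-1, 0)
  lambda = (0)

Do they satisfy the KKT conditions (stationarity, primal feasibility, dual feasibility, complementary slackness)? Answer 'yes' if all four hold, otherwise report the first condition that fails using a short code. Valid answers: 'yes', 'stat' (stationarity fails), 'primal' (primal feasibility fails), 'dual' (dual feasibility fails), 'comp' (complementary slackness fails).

Gradient of f: grad f(x) = Q x + c = (0, 0)
Constraint values g_i(x) = a_i^T x - b_i:
  g_1((-1, 0)) = 1
Stationarity residual: grad f(x) + sum_i lambda_i a_i = (0, 0)
  -> stationarity OK
Primal feasibility (all g_i <= 0): FAILS
Dual feasibility (all lambda_i >= 0): OK
Complementary slackness (lambda_i * g_i(x) = 0 for all i): OK

Verdict: the first failing condition is primal_feasibility -> primal.

primal


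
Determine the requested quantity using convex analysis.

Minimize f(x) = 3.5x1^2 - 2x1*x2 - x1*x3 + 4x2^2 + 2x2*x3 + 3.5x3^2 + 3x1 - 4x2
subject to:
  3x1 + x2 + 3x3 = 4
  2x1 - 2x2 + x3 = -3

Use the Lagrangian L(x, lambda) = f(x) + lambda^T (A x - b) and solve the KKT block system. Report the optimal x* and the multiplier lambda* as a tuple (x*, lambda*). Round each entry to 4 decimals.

Form the Lagrangian:
  L(x, lambda) = (1/2) x^T Q x + c^T x + lambda^T (A x - b)
Stationarity (grad_x L = 0): Q x + c + A^T lambda = 0.
Primal feasibility: A x = b.

This gives the KKT block system:
  [ Q   A^T ] [ x     ]   [-c ]
  [ A    0  ] [ lambda ] = [ b ]

Solving the linear system:
  x*      = (0.3774, 2.0189, 0.283)
  lambda* = (-3.3208, 4.3208)
  f(x*)   = 9.6509

x* = (0.3774, 2.0189, 0.283), lambda* = (-3.3208, 4.3208)


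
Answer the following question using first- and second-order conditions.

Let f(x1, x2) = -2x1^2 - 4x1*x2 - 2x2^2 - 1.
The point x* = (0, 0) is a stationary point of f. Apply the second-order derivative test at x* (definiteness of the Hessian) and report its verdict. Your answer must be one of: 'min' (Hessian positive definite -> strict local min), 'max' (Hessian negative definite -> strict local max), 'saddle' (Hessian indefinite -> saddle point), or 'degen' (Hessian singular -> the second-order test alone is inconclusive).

Compute the Hessian H = grad^2 f:
  H = [[-4, -4], [-4, -4]]
Verify stationarity: grad f(x*) = H x* + g = (0, 0).
Eigenvalues of H: -8, 0.
H has a zero eigenvalue (singular; negative semidefinite but not definite), so H is neither positive definite, negative definite, nor indefinite. The second-order test alone is inconclusive -> degen.
(Indeed, f is constant along the null direction of H through x*, so x* is not a strict local extremum.)

degen
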